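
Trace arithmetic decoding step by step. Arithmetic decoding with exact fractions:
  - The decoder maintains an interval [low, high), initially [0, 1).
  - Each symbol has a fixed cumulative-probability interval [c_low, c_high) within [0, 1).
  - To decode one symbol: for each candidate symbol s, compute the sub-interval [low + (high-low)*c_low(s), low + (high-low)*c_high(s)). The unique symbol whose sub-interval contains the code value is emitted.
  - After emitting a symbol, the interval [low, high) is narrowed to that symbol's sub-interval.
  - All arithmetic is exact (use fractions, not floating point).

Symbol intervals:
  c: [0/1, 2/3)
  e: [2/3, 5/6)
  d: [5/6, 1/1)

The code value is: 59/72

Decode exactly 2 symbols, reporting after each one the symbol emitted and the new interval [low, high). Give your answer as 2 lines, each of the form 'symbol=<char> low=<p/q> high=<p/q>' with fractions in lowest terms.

Answer: symbol=e low=2/3 high=5/6
symbol=d low=29/36 high=5/6

Derivation:
Step 1: interval [0/1, 1/1), width = 1/1 - 0/1 = 1/1
  'c': [0/1 + 1/1*0/1, 0/1 + 1/1*2/3) = [0/1, 2/3)
  'e': [0/1 + 1/1*2/3, 0/1 + 1/1*5/6) = [2/3, 5/6) <- contains code 59/72
  'd': [0/1 + 1/1*5/6, 0/1 + 1/1*1/1) = [5/6, 1/1)
  emit 'e', narrow to [2/3, 5/6)
Step 2: interval [2/3, 5/6), width = 5/6 - 2/3 = 1/6
  'c': [2/3 + 1/6*0/1, 2/3 + 1/6*2/3) = [2/3, 7/9)
  'e': [2/3 + 1/6*2/3, 2/3 + 1/6*5/6) = [7/9, 29/36)
  'd': [2/3 + 1/6*5/6, 2/3 + 1/6*1/1) = [29/36, 5/6) <- contains code 59/72
  emit 'd', narrow to [29/36, 5/6)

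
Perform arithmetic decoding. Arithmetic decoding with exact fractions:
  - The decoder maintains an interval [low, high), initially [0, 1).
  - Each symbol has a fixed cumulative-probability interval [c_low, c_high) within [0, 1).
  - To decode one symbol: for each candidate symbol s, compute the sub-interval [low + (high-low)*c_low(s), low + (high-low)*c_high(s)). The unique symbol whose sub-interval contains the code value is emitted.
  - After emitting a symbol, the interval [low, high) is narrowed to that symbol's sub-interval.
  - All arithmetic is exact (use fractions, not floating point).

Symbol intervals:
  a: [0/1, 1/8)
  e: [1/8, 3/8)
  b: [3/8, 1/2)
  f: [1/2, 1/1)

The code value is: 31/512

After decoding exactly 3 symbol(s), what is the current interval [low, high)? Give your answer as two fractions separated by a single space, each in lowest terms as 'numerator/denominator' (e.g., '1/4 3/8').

Step 1: interval [0/1, 1/1), width = 1/1 - 0/1 = 1/1
  'a': [0/1 + 1/1*0/1, 0/1 + 1/1*1/8) = [0/1, 1/8) <- contains code 31/512
  'e': [0/1 + 1/1*1/8, 0/1 + 1/1*3/8) = [1/8, 3/8)
  'b': [0/1 + 1/1*3/8, 0/1 + 1/1*1/2) = [3/8, 1/2)
  'f': [0/1 + 1/1*1/2, 0/1 + 1/1*1/1) = [1/2, 1/1)
  emit 'a', narrow to [0/1, 1/8)
Step 2: interval [0/1, 1/8), width = 1/8 - 0/1 = 1/8
  'a': [0/1 + 1/8*0/1, 0/1 + 1/8*1/8) = [0/1, 1/64)
  'e': [0/1 + 1/8*1/8, 0/1 + 1/8*3/8) = [1/64, 3/64)
  'b': [0/1 + 1/8*3/8, 0/1 + 1/8*1/2) = [3/64, 1/16) <- contains code 31/512
  'f': [0/1 + 1/8*1/2, 0/1 + 1/8*1/1) = [1/16, 1/8)
  emit 'b', narrow to [3/64, 1/16)
Step 3: interval [3/64, 1/16), width = 1/16 - 3/64 = 1/64
  'a': [3/64 + 1/64*0/1, 3/64 + 1/64*1/8) = [3/64, 25/512)
  'e': [3/64 + 1/64*1/8, 3/64 + 1/64*3/8) = [25/512, 27/512)
  'b': [3/64 + 1/64*3/8, 3/64 + 1/64*1/2) = [27/512, 7/128)
  'f': [3/64 + 1/64*1/2, 3/64 + 1/64*1/1) = [7/128, 1/16) <- contains code 31/512
  emit 'f', narrow to [7/128, 1/16)

Answer: 7/128 1/16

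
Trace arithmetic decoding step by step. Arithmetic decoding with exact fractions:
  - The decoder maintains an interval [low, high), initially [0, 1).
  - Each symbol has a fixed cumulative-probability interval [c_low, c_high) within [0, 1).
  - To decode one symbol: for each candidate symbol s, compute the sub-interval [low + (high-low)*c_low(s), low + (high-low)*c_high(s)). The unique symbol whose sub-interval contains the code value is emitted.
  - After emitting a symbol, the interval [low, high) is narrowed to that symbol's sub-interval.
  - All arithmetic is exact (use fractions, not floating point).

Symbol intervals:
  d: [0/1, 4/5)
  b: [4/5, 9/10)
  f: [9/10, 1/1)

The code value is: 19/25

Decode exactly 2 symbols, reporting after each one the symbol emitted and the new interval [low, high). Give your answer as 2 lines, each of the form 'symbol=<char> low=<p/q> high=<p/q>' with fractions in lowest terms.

Answer: symbol=d low=0/1 high=4/5
symbol=f low=18/25 high=4/5

Derivation:
Step 1: interval [0/1, 1/1), width = 1/1 - 0/1 = 1/1
  'd': [0/1 + 1/1*0/1, 0/1 + 1/1*4/5) = [0/1, 4/5) <- contains code 19/25
  'b': [0/1 + 1/1*4/5, 0/1 + 1/1*9/10) = [4/5, 9/10)
  'f': [0/1 + 1/1*9/10, 0/1 + 1/1*1/1) = [9/10, 1/1)
  emit 'd', narrow to [0/1, 4/5)
Step 2: interval [0/1, 4/5), width = 4/5 - 0/1 = 4/5
  'd': [0/1 + 4/5*0/1, 0/1 + 4/5*4/5) = [0/1, 16/25)
  'b': [0/1 + 4/5*4/5, 0/1 + 4/5*9/10) = [16/25, 18/25)
  'f': [0/1 + 4/5*9/10, 0/1 + 4/5*1/1) = [18/25, 4/5) <- contains code 19/25
  emit 'f', narrow to [18/25, 4/5)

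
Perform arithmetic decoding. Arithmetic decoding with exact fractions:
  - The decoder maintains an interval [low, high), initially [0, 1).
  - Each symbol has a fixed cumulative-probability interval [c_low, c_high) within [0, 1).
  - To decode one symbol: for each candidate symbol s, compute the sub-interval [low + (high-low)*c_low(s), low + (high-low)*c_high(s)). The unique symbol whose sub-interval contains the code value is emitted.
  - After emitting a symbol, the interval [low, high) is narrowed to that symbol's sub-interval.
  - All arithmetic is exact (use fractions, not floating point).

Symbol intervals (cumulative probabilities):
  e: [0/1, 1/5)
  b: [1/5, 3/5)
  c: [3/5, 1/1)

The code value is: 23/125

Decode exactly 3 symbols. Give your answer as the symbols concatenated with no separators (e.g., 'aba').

Answer: ecc

Derivation:
Step 1: interval [0/1, 1/1), width = 1/1 - 0/1 = 1/1
  'e': [0/1 + 1/1*0/1, 0/1 + 1/1*1/5) = [0/1, 1/5) <- contains code 23/125
  'b': [0/1 + 1/1*1/5, 0/1 + 1/1*3/5) = [1/5, 3/5)
  'c': [0/1 + 1/1*3/5, 0/1 + 1/1*1/1) = [3/5, 1/1)
  emit 'e', narrow to [0/1, 1/5)
Step 2: interval [0/1, 1/5), width = 1/5 - 0/1 = 1/5
  'e': [0/1 + 1/5*0/1, 0/1 + 1/5*1/5) = [0/1, 1/25)
  'b': [0/1 + 1/5*1/5, 0/1 + 1/5*3/5) = [1/25, 3/25)
  'c': [0/1 + 1/5*3/5, 0/1 + 1/5*1/1) = [3/25, 1/5) <- contains code 23/125
  emit 'c', narrow to [3/25, 1/5)
Step 3: interval [3/25, 1/5), width = 1/5 - 3/25 = 2/25
  'e': [3/25 + 2/25*0/1, 3/25 + 2/25*1/5) = [3/25, 17/125)
  'b': [3/25 + 2/25*1/5, 3/25 + 2/25*3/5) = [17/125, 21/125)
  'c': [3/25 + 2/25*3/5, 3/25 + 2/25*1/1) = [21/125, 1/5) <- contains code 23/125
  emit 'c', narrow to [21/125, 1/5)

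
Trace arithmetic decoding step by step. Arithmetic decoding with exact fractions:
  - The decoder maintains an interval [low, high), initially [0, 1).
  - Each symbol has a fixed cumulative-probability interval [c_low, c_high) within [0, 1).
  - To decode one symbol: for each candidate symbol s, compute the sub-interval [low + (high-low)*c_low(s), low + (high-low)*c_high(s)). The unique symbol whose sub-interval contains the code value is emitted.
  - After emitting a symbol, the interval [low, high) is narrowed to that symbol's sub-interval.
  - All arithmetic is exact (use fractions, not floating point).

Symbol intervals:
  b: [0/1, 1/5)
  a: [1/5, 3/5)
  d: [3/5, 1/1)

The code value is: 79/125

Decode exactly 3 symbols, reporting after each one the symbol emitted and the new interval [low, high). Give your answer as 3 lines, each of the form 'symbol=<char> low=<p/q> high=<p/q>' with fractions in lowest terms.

Step 1: interval [0/1, 1/1), width = 1/1 - 0/1 = 1/1
  'b': [0/1 + 1/1*0/1, 0/1 + 1/1*1/5) = [0/1, 1/5)
  'a': [0/1 + 1/1*1/5, 0/1 + 1/1*3/5) = [1/5, 3/5)
  'd': [0/1 + 1/1*3/5, 0/1 + 1/1*1/1) = [3/5, 1/1) <- contains code 79/125
  emit 'd', narrow to [3/5, 1/1)
Step 2: interval [3/5, 1/1), width = 1/1 - 3/5 = 2/5
  'b': [3/5 + 2/5*0/1, 3/5 + 2/5*1/5) = [3/5, 17/25) <- contains code 79/125
  'a': [3/5 + 2/5*1/5, 3/5 + 2/5*3/5) = [17/25, 21/25)
  'd': [3/5 + 2/5*3/5, 3/5 + 2/5*1/1) = [21/25, 1/1)
  emit 'b', narrow to [3/5, 17/25)
Step 3: interval [3/5, 17/25), width = 17/25 - 3/5 = 2/25
  'b': [3/5 + 2/25*0/1, 3/5 + 2/25*1/5) = [3/5, 77/125)
  'a': [3/5 + 2/25*1/5, 3/5 + 2/25*3/5) = [77/125, 81/125) <- contains code 79/125
  'd': [3/5 + 2/25*3/5, 3/5 + 2/25*1/1) = [81/125, 17/25)
  emit 'a', narrow to [77/125, 81/125)

Answer: symbol=d low=3/5 high=1/1
symbol=b low=3/5 high=17/25
symbol=a low=77/125 high=81/125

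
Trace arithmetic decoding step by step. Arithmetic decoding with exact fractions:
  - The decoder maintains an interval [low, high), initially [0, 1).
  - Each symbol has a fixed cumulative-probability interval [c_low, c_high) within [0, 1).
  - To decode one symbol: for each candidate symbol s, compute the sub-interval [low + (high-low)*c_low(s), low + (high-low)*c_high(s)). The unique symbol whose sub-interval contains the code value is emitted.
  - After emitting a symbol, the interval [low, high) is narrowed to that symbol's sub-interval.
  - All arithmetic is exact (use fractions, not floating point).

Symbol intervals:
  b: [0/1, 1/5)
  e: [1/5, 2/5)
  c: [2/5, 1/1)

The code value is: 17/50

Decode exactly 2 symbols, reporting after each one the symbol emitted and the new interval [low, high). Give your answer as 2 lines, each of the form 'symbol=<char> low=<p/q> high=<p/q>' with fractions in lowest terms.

Answer: symbol=e low=1/5 high=2/5
symbol=c low=7/25 high=2/5

Derivation:
Step 1: interval [0/1, 1/1), width = 1/1 - 0/1 = 1/1
  'b': [0/1 + 1/1*0/1, 0/1 + 1/1*1/5) = [0/1, 1/5)
  'e': [0/1 + 1/1*1/5, 0/1 + 1/1*2/5) = [1/5, 2/5) <- contains code 17/50
  'c': [0/1 + 1/1*2/5, 0/1 + 1/1*1/1) = [2/5, 1/1)
  emit 'e', narrow to [1/5, 2/5)
Step 2: interval [1/5, 2/5), width = 2/5 - 1/5 = 1/5
  'b': [1/5 + 1/5*0/1, 1/5 + 1/5*1/5) = [1/5, 6/25)
  'e': [1/5 + 1/5*1/5, 1/5 + 1/5*2/5) = [6/25, 7/25)
  'c': [1/5 + 1/5*2/5, 1/5 + 1/5*1/1) = [7/25, 2/5) <- contains code 17/50
  emit 'c', narrow to [7/25, 2/5)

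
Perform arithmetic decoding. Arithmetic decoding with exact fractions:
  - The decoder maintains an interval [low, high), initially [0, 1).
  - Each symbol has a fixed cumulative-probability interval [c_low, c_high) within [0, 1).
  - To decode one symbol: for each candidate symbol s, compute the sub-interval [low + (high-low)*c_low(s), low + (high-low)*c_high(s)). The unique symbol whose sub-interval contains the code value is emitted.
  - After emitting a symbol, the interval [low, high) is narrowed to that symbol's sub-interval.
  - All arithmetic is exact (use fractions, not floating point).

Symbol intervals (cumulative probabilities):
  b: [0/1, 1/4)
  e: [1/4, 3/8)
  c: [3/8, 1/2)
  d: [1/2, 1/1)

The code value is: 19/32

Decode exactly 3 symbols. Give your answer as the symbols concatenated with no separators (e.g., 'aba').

Step 1: interval [0/1, 1/1), width = 1/1 - 0/1 = 1/1
  'b': [0/1 + 1/1*0/1, 0/1 + 1/1*1/4) = [0/1, 1/4)
  'e': [0/1 + 1/1*1/4, 0/1 + 1/1*3/8) = [1/4, 3/8)
  'c': [0/1 + 1/1*3/8, 0/1 + 1/1*1/2) = [3/8, 1/2)
  'd': [0/1 + 1/1*1/2, 0/1 + 1/1*1/1) = [1/2, 1/1) <- contains code 19/32
  emit 'd', narrow to [1/2, 1/1)
Step 2: interval [1/2, 1/1), width = 1/1 - 1/2 = 1/2
  'b': [1/2 + 1/2*0/1, 1/2 + 1/2*1/4) = [1/2, 5/8) <- contains code 19/32
  'e': [1/2 + 1/2*1/4, 1/2 + 1/2*3/8) = [5/8, 11/16)
  'c': [1/2 + 1/2*3/8, 1/2 + 1/2*1/2) = [11/16, 3/4)
  'd': [1/2 + 1/2*1/2, 1/2 + 1/2*1/1) = [3/4, 1/1)
  emit 'b', narrow to [1/2, 5/8)
Step 3: interval [1/2, 5/8), width = 5/8 - 1/2 = 1/8
  'b': [1/2 + 1/8*0/1, 1/2 + 1/8*1/4) = [1/2, 17/32)
  'e': [1/2 + 1/8*1/4, 1/2 + 1/8*3/8) = [17/32, 35/64)
  'c': [1/2 + 1/8*3/8, 1/2 + 1/8*1/2) = [35/64, 9/16)
  'd': [1/2 + 1/8*1/2, 1/2 + 1/8*1/1) = [9/16, 5/8) <- contains code 19/32
  emit 'd', narrow to [9/16, 5/8)

Answer: dbd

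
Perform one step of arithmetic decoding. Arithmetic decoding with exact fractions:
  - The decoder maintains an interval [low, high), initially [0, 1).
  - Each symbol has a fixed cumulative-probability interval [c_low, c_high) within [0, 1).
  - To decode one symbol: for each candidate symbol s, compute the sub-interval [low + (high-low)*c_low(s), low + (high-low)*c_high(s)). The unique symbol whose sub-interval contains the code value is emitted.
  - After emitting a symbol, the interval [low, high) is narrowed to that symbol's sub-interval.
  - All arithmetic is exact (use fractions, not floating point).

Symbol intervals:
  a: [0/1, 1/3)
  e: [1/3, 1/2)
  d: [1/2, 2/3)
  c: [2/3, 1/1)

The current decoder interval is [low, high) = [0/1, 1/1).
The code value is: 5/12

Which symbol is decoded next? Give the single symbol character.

Answer: e

Derivation:
Interval width = high − low = 1/1 − 0/1 = 1/1
Scaled code = (code − low) / width = (5/12 − 0/1) / 1/1 = 5/12
  a: [0/1, 1/3) 
  e: [1/3, 1/2) ← scaled code falls here ✓
  d: [1/2, 2/3) 
  c: [2/3, 1/1) 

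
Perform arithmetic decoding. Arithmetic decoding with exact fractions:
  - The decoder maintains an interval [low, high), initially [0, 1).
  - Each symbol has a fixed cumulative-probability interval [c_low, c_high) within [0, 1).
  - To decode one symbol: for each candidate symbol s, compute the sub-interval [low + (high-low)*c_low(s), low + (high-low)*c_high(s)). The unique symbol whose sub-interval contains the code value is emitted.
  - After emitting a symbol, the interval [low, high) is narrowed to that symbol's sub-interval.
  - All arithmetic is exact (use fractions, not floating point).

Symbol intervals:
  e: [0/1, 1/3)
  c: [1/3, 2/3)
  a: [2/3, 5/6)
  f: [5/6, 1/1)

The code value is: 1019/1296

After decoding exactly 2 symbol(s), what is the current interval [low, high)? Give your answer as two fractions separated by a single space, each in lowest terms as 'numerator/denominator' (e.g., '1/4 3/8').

Step 1: interval [0/1, 1/1), width = 1/1 - 0/1 = 1/1
  'e': [0/1 + 1/1*0/1, 0/1 + 1/1*1/3) = [0/1, 1/3)
  'c': [0/1 + 1/1*1/3, 0/1 + 1/1*2/3) = [1/3, 2/3)
  'a': [0/1 + 1/1*2/3, 0/1 + 1/1*5/6) = [2/3, 5/6) <- contains code 1019/1296
  'f': [0/1 + 1/1*5/6, 0/1 + 1/1*1/1) = [5/6, 1/1)
  emit 'a', narrow to [2/3, 5/6)
Step 2: interval [2/3, 5/6), width = 5/6 - 2/3 = 1/6
  'e': [2/3 + 1/6*0/1, 2/3 + 1/6*1/3) = [2/3, 13/18)
  'c': [2/3 + 1/6*1/3, 2/3 + 1/6*2/3) = [13/18, 7/9)
  'a': [2/3 + 1/6*2/3, 2/3 + 1/6*5/6) = [7/9, 29/36) <- contains code 1019/1296
  'f': [2/3 + 1/6*5/6, 2/3 + 1/6*1/1) = [29/36, 5/6)
  emit 'a', narrow to [7/9, 29/36)

Answer: 7/9 29/36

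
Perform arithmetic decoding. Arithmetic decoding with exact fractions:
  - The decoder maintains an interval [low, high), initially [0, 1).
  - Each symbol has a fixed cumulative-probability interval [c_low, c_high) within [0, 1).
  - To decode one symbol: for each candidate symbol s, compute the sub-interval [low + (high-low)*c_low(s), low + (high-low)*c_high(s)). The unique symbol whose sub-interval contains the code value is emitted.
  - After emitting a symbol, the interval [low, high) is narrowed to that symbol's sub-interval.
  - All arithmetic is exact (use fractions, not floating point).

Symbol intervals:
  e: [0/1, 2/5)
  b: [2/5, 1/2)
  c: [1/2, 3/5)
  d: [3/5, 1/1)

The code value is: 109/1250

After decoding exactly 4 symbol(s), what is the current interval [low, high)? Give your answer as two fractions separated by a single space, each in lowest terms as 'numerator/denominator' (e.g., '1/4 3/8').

Answer: 54/625 11/125

Derivation:
Step 1: interval [0/1, 1/1), width = 1/1 - 0/1 = 1/1
  'e': [0/1 + 1/1*0/1, 0/1 + 1/1*2/5) = [0/1, 2/5) <- contains code 109/1250
  'b': [0/1 + 1/1*2/5, 0/1 + 1/1*1/2) = [2/5, 1/2)
  'c': [0/1 + 1/1*1/2, 0/1 + 1/1*3/5) = [1/2, 3/5)
  'd': [0/1 + 1/1*3/5, 0/1 + 1/1*1/1) = [3/5, 1/1)
  emit 'e', narrow to [0/1, 2/5)
Step 2: interval [0/1, 2/5), width = 2/5 - 0/1 = 2/5
  'e': [0/1 + 2/5*0/1, 0/1 + 2/5*2/5) = [0/1, 4/25) <- contains code 109/1250
  'b': [0/1 + 2/5*2/5, 0/1 + 2/5*1/2) = [4/25, 1/5)
  'c': [0/1 + 2/5*1/2, 0/1 + 2/5*3/5) = [1/5, 6/25)
  'd': [0/1 + 2/5*3/5, 0/1 + 2/5*1/1) = [6/25, 2/5)
  emit 'e', narrow to [0/1, 4/25)
Step 3: interval [0/1, 4/25), width = 4/25 - 0/1 = 4/25
  'e': [0/1 + 4/25*0/1, 0/1 + 4/25*2/5) = [0/1, 8/125)
  'b': [0/1 + 4/25*2/5, 0/1 + 4/25*1/2) = [8/125, 2/25)
  'c': [0/1 + 4/25*1/2, 0/1 + 4/25*3/5) = [2/25, 12/125) <- contains code 109/1250
  'd': [0/1 + 4/25*3/5, 0/1 + 4/25*1/1) = [12/125, 4/25)
  emit 'c', narrow to [2/25, 12/125)
Step 4: interval [2/25, 12/125), width = 12/125 - 2/25 = 2/125
  'e': [2/25 + 2/125*0/1, 2/25 + 2/125*2/5) = [2/25, 54/625)
  'b': [2/25 + 2/125*2/5, 2/25 + 2/125*1/2) = [54/625, 11/125) <- contains code 109/1250
  'c': [2/25 + 2/125*1/2, 2/25 + 2/125*3/5) = [11/125, 56/625)
  'd': [2/25 + 2/125*3/5, 2/25 + 2/125*1/1) = [56/625, 12/125)
  emit 'b', narrow to [54/625, 11/125)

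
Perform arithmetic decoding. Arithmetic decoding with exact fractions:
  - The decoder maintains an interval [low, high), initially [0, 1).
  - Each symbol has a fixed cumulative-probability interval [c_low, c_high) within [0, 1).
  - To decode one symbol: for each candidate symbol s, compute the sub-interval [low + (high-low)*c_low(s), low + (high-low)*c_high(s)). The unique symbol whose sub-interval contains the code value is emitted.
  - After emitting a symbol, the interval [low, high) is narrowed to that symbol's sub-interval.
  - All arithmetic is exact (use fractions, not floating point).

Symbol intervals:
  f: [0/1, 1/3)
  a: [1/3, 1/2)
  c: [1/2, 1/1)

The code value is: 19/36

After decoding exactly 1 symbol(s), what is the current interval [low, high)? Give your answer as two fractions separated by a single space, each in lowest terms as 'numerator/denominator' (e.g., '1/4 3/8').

Answer: 1/2 1/1

Derivation:
Step 1: interval [0/1, 1/1), width = 1/1 - 0/1 = 1/1
  'f': [0/1 + 1/1*0/1, 0/1 + 1/1*1/3) = [0/1, 1/3)
  'a': [0/1 + 1/1*1/3, 0/1 + 1/1*1/2) = [1/3, 1/2)
  'c': [0/1 + 1/1*1/2, 0/1 + 1/1*1/1) = [1/2, 1/1) <- contains code 19/36
  emit 'c', narrow to [1/2, 1/1)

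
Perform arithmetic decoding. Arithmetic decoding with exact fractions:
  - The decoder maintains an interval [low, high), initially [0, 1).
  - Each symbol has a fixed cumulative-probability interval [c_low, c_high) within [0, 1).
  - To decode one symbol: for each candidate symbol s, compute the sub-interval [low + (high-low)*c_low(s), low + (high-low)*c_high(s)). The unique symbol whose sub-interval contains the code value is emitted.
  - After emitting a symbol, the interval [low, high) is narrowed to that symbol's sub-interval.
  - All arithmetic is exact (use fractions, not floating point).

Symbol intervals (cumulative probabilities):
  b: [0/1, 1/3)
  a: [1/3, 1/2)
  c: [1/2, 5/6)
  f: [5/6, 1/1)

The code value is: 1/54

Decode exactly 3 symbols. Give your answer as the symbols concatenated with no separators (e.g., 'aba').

Answer: bbb

Derivation:
Step 1: interval [0/1, 1/1), width = 1/1 - 0/1 = 1/1
  'b': [0/1 + 1/1*0/1, 0/1 + 1/1*1/3) = [0/1, 1/3) <- contains code 1/54
  'a': [0/1 + 1/1*1/3, 0/1 + 1/1*1/2) = [1/3, 1/2)
  'c': [0/1 + 1/1*1/2, 0/1 + 1/1*5/6) = [1/2, 5/6)
  'f': [0/1 + 1/1*5/6, 0/1 + 1/1*1/1) = [5/6, 1/1)
  emit 'b', narrow to [0/1, 1/3)
Step 2: interval [0/1, 1/3), width = 1/3 - 0/1 = 1/3
  'b': [0/1 + 1/3*0/1, 0/1 + 1/3*1/3) = [0/1, 1/9) <- contains code 1/54
  'a': [0/1 + 1/3*1/3, 0/1 + 1/3*1/2) = [1/9, 1/6)
  'c': [0/1 + 1/3*1/2, 0/1 + 1/3*5/6) = [1/6, 5/18)
  'f': [0/1 + 1/3*5/6, 0/1 + 1/3*1/1) = [5/18, 1/3)
  emit 'b', narrow to [0/1, 1/9)
Step 3: interval [0/1, 1/9), width = 1/9 - 0/1 = 1/9
  'b': [0/1 + 1/9*0/1, 0/1 + 1/9*1/3) = [0/1, 1/27) <- contains code 1/54
  'a': [0/1 + 1/9*1/3, 0/1 + 1/9*1/2) = [1/27, 1/18)
  'c': [0/1 + 1/9*1/2, 0/1 + 1/9*5/6) = [1/18, 5/54)
  'f': [0/1 + 1/9*5/6, 0/1 + 1/9*1/1) = [5/54, 1/9)
  emit 'b', narrow to [0/1, 1/27)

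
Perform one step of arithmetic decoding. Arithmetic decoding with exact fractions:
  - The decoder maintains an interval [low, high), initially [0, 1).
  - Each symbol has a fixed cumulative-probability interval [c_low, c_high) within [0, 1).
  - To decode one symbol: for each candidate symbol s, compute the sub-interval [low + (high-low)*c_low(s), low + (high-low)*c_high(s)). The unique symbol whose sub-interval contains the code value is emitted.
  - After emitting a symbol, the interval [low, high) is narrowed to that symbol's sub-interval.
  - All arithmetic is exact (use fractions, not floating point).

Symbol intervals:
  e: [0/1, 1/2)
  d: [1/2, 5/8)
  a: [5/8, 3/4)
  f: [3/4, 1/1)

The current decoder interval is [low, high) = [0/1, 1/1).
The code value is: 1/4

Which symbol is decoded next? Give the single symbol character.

Answer: e

Derivation:
Interval width = high − low = 1/1 − 0/1 = 1/1
Scaled code = (code − low) / width = (1/4 − 0/1) / 1/1 = 1/4
  e: [0/1, 1/2) ← scaled code falls here ✓
  d: [1/2, 5/8) 
  a: [5/8, 3/4) 
  f: [3/4, 1/1) 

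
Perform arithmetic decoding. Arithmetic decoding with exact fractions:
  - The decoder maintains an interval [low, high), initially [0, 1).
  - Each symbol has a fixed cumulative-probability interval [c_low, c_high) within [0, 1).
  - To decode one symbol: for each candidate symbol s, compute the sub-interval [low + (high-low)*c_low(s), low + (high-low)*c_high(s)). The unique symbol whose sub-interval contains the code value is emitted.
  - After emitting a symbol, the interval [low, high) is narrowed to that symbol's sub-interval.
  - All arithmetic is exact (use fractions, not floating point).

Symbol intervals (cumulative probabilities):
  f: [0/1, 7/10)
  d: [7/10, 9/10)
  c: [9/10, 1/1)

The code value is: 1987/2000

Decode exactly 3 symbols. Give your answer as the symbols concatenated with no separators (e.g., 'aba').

Answer: ccf

Derivation:
Step 1: interval [0/1, 1/1), width = 1/1 - 0/1 = 1/1
  'f': [0/1 + 1/1*0/1, 0/1 + 1/1*7/10) = [0/1, 7/10)
  'd': [0/1 + 1/1*7/10, 0/1 + 1/1*9/10) = [7/10, 9/10)
  'c': [0/1 + 1/1*9/10, 0/1 + 1/1*1/1) = [9/10, 1/1) <- contains code 1987/2000
  emit 'c', narrow to [9/10, 1/1)
Step 2: interval [9/10, 1/1), width = 1/1 - 9/10 = 1/10
  'f': [9/10 + 1/10*0/1, 9/10 + 1/10*7/10) = [9/10, 97/100)
  'd': [9/10 + 1/10*7/10, 9/10 + 1/10*9/10) = [97/100, 99/100)
  'c': [9/10 + 1/10*9/10, 9/10 + 1/10*1/1) = [99/100, 1/1) <- contains code 1987/2000
  emit 'c', narrow to [99/100, 1/1)
Step 3: interval [99/100, 1/1), width = 1/1 - 99/100 = 1/100
  'f': [99/100 + 1/100*0/1, 99/100 + 1/100*7/10) = [99/100, 997/1000) <- contains code 1987/2000
  'd': [99/100 + 1/100*7/10, 99/100 + 1/100*9/10) = [997/1000, 999/1000)
  'c': [99/100 + 1/100*9/10, 99/100 + 1/100*1/1) = [999/1000, 1/1)
  emit 'f', narrow to [99/100, 997/1000)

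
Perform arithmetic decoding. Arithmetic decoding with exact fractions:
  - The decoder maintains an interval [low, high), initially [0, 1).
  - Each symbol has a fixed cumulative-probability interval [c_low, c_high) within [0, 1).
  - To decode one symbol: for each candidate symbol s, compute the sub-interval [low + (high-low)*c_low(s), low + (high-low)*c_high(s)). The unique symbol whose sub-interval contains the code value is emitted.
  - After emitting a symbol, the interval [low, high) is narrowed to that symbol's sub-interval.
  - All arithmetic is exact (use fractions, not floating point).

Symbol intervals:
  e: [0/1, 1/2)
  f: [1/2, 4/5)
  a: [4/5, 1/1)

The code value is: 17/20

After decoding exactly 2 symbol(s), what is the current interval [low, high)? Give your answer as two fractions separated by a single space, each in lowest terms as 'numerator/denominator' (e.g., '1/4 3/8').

Step 1: interval [0/1, 1/1), width = 1/1 - 0/1 = 1/1
  'e': [0/1 + 1/1*0/1, 0/1 + 1/1*1/2) = [0/1, 1/2)
  'f': [0/1 + 1/1*1/2, 0/1 + 1/1*4/5) = [1/2, 4/5)
  'a': [0/1 + 1/1*4/5, 0/1 + 1/1*1/1) = [4/5, 1/1) <- contains code 17/20
  emit 'a', narrow to [4/5, 1/1)
Step 2: interval [4/5, 1/1), width = 1/1 - 4/5 = 1/5
  'e': [4/5 + 1/5*0/1, 4/5 + 1/5*1/2) = [4/5, 9/10) <- contains code 17/20
  'f': [4/5 + 1/5*1/2, 4/5 + 1/5*4/5) = [9/10, 24/25)
  'a': [4/5 + 1/5*4/5, 4/5 + 1/5*1/1) = [24/25, 1/1)
  emit 'e', narrow to [4/5, 9/10)

Answer: 4/5 9/10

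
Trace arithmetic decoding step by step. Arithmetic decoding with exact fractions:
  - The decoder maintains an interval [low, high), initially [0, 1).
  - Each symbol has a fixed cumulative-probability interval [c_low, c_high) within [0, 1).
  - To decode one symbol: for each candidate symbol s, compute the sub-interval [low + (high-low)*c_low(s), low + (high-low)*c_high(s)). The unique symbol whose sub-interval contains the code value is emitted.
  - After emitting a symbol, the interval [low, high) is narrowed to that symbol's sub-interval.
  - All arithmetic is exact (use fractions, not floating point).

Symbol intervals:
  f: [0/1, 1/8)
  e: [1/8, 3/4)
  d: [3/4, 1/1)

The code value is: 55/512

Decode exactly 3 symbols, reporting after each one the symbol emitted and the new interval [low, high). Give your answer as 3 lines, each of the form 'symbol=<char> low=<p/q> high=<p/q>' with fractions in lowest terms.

Answer: symbol=f low=0/1 high=1/8
symbol=d low=3/32 high=1/8
symbol=e low=25/256 high=15/128

Derivation:
Step 1: interval [0/1, 1/1), width = 1/1 - 0/1 = 1/1
  'f': [0/1 + 1/1*0/1, 0/1 + 1/1*1/8) = [0/1, 1/8) <- contains code 55/512
  'e': [0/1 + 1/1*1/8, 0/1 + 1/1*3/4) = [1/8, 3/4)
  'd': [0/1 + 1/1*3/4, 0/1 + 1/1*1/1) = [3/4, 1/1)
  emit 'f', narrow to [0/1, 1/8)
Step 2: interval [0/1, 1/8), width = 1/8 - 0/1 = 1/8
  'f': [0/1 + 1/8*0/1, 0/1 + 1/8*1/8) = [0/1, 1/64)
  'e': [0/1 + 1/8*1/8, 0/1 + 1/8*3/4) = [1/64, 3/32)
  'd': [0/1 + 1/8*3/4, 0/1 + 1/8*1/1) = [3/32, 1/8) <- contains code 55/512
  emit 'd', narrow to [3/32, 1/8)
Step 3: interval [3/32, 1/8), width = 1/8 - 3/32 = 1/32
  'f': [3/32 + 1/32*0/1, 3/32 + 1/32*1/8) = [3/32, 25/256)
  'e': [3/32 + 1/32*1/8, 3/32 + 1/32*3/4) = [25/256, 15/128) <- contains code 55/512
  'd': [3/32 + 1/32*3/4, 3/32 + 1/32*1/1) = [15/128, 1/8)
  emit 'e', narrow to [25/256, 15/128)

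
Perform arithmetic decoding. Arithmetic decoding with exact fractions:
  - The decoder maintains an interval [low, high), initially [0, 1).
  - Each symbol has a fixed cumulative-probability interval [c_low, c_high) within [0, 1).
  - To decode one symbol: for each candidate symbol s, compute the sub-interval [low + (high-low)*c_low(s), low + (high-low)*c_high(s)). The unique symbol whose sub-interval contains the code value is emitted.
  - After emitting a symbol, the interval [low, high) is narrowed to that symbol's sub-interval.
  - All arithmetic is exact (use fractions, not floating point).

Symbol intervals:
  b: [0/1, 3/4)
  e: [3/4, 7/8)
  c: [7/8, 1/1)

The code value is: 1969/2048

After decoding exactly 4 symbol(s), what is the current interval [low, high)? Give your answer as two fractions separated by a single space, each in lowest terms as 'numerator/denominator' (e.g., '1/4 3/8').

Answer: 245/256 989/1024

Derivation:
Step 1: interval [0/1, 1/1), width = 1/1 - 0/1 = 1/1
  'b': [0/1 + 1/1*0/1, 0/1 + 1/1*3/4) = [0/1, 3/4)
  'e': [0/1 + 1/1*3/4, 0/1 + 1/1*7/8) = [3/4, 7/8)
  'c': [0/1 + 1/1*7/8, 0/1 + 1/1*1/1) = [7/8, 1/1) <- contains code 1969/2048
  emit 'c', narrow to [7/8, 1/1)
Step 2: interval [7/8, 1/1), width = 1/1 - 7/8 = 1/8
  'b': [7/8 + 1/8*0/1, 7/8 + 1/8*3/4) = [7/8, 31/32) <- contains code 1969/2048
  'e': [7/8 + 1/8*3/4, 7/8 + 1/8*7/8) = [31/32, 63/64)
  'c': [7/8 + 1/8*7/8, 7/8 + 1/8*1/1) = [63/64, 1/1)
  emit 'b', narrow to [7/8, 31/32)
Step 3: interval [7/8, 31/32), width = 31/32 - 7/8 = 3/32
  'b': [7/8 + 3/32*0/1, 7/8 + 3/32*3/4) = [7/8, 121/128)
  'e': [7/8 + 3/32*3/4, 7/8 + 3/32*7/8) = [121/128, 245/256)
  'c': [7/8 + 3/32*7/8, 7/8 + 3/32*1/1) = [245/256, 31/32) <- contains code 1969/2048
  emit 'c', narrow to [245/256, 31/32)
Step 4: interval [245/256, 31/32), width = 31/32 - 245/256 = 3/256
  'b': [245/256 + 3/256*0/1, 245/256 + 3/256*3/4) = [245/256, 989/1024) <- contains code 1969/2048
  'e': [245/256 + 3/256*3/4, 245/256 + 3/256*7/8) = [989/1024, 1981/2048)
  'c': [245/256 + 3/256*7/8, 245/256 + 3/256*1/1) = [1981/2048, 31/32)
  emit 'b', narrow to [245/256, 989/1024)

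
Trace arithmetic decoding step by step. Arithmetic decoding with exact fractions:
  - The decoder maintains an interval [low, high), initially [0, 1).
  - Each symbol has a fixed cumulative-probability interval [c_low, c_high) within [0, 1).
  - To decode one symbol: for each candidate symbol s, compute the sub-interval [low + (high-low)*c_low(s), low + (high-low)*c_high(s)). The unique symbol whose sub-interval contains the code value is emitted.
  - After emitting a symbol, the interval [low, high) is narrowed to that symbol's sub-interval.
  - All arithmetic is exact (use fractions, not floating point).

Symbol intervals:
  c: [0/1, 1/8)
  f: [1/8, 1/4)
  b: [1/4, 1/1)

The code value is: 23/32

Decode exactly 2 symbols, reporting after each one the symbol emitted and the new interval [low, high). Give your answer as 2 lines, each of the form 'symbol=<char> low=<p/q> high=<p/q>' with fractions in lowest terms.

Step 1: interval [0/1, 1/1), width = 1/1 - 0/1 = 1/1
  'c': [0/1 + 1/1*0/1, 0/1 + 1/1*1/8) = [0/1, 1/8)
  'f': [0/1 + 1/1*1/8, 0/1 + 1/1*1/4) = [1/8, 1/4)
  'b': [0/1 + 1/1*1/4, 0/1 + 1/1*1/1) = [1/4, 1/1) <- contains code 23/32
  emit 'b', narrow to [1/4, 1/1)
Step 2: interval [1/4, 1/1), width = 1/1 - 1/4 = 3/4
  'c': [1/4 + 3/4*0/1, 1/4 + 3/4*1/8) = [1/4, 11/32)
  'f': [1/4 + 3/4*1/8, 1/4 + 3/4*1/4) = [11/32, 7/16)
  'b': [1/4 + 3/4*1/4, 1/4 + 3/4*1/1) = [7/16, 1/1) <- contains code 23/32
  emit 'b', narrow to [7/16, 1/1)

Answer: symbol=b low=1/4 high=1/1
symbol=b low=7/16 high=1/1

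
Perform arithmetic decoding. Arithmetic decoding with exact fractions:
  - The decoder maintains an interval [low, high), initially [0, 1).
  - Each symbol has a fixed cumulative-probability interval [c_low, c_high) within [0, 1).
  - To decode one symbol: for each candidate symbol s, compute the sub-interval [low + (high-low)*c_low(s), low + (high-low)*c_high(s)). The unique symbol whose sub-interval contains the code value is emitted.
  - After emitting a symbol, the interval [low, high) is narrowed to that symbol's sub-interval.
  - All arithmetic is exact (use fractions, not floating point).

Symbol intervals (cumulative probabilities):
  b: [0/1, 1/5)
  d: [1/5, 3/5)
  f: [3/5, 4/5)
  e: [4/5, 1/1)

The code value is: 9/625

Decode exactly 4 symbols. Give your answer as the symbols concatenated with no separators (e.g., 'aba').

Step 1: interval [0/1, 1/1), width = 1/1 - 0/1 = 1/1
  'b': [0/1 + 1/1*0/1, 0/1 + 1/1*1/5) = [0/1, 1/5) <- contains code 9/625
  'd': [0/1 + 1/1*1/5, 0/1 + 1/1*3/5) = [1/5, 3/5)
  'f': [0/1 + 1/1*3/5, 0/1 + 1/1*4/5) = [3/5, 4/5)
  'e': [0/1 + 1/1*4/5, 0/1 + 1/1*1/1) = [4/5, 1/1)
  emit 'b', narrow to [0/1, 1/5)
Step 2: interval [0/1, 1/5), width = 1/5 - 0/1 = 1/5
  'b': [0/1 + 1/5*0/1, 0/1 + 1/5*1/5) = [0/1, 1/25) <- contains code 9/625
  'd': [0/1 + 1/5*1/5, 0/1 + 1/5*3/5) = [1/25, 3/25)
  'f': [0/1 + 1/5*3/5, 0/1 + 1/5*4/5) = [3/25, 4/25)
  'e': [0/1 + 1/5*4/5, 0/1 + 1/5*1/1) = [4/25, 1/5)
  emit 'b', narrow to [0/1, 1/25)
Step 3: interval [0/1, 1/25), width = 1/25 - 0/1 = 1/25
  'b': [0/1 + 1/25*0/1, 0/1 + 1/25*1/5) = [0/1, 1/125)
  'd': [0/1 + 1/25*1/5, 0/1 + 1/25*3/5) = [1/125, 3/125) <- contains code 9/625
  'f': [0/1 + 1/25*3/5, 0/1 + 1/25*4/5) = [3/125, 4/125)
  'e': [0/1 + 1/25*4/5, 0/1 + 1/25*1/1) = [4/125, 1/25)
  emit 'd', narrow to [1/125, 3/125)
Step 4: interval [1/125, 3/125), width = 3/125 - 1/125 = 2/125
  'b': [1/125 + 2/125*0/1, 1/125 + 2/125*1/5) = [1/125, 7/625)
  'd': [1/125 + 2/125*1/5, 1/125 + 2/125*3/5) = [7/625, 11/625) <- contains code 9/625
  'f': [1/125 + 2/125*3/5, 1/125 + 2/125*4/5) = [11/625, 13/625)
  'e': [1/125 + 2/125*4/5, 1/125 + 2/125*1/1) = [13/625, 3/125)
  emit 'd', narrow to [7/625, 11/625)

Answer: bbdd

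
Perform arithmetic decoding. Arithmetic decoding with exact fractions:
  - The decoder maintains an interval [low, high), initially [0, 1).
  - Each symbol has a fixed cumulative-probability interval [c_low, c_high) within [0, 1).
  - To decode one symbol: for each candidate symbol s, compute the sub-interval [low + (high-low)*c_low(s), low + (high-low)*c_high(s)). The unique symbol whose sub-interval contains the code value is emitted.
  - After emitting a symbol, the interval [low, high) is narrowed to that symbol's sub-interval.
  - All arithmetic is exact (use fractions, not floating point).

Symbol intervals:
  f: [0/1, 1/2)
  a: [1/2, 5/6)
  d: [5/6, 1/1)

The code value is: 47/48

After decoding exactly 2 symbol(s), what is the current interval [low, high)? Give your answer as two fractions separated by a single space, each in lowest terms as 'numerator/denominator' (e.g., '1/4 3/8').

Step 1: interval [0/1, 1/1), width = 1/1 - 0/1 = 1/1
  'f': [0/1 + 1/1*0/1, 0/1 + 1/1*1/2) = [0/1, 1/2)
  'a': [0/1 + 1/1*1/2, 0/1 + 1/1*5/6) = [1/2, 5/6)
  'd': [0/1 + 1/1*5/6, 0/1 + 1/1*1/1) = [5/6, 1/1) <- contains code 47/48
  emit 'd', narrow to [5/6, 1/1)
Step 2: interval [5/6, 1/1), width = 1/1 - 5/6 = 1/6
  'f': [5/6 + 1/6*0/1, 5/6 + 1/6*1/2) = [5/6, 11/12)
  'a': [5/6 + 1/6*1/2, 5/6 + 1/6*5/6) = [11/12, 35/36)
  'd': [5/6 + 1/6*5/6, 5/6 + 1/6*1/1) = [35/36, 1/1) <- contains code 47/48
  emit 'd', narrow to [35/36, 1/1)

Answer: 35/36 1/1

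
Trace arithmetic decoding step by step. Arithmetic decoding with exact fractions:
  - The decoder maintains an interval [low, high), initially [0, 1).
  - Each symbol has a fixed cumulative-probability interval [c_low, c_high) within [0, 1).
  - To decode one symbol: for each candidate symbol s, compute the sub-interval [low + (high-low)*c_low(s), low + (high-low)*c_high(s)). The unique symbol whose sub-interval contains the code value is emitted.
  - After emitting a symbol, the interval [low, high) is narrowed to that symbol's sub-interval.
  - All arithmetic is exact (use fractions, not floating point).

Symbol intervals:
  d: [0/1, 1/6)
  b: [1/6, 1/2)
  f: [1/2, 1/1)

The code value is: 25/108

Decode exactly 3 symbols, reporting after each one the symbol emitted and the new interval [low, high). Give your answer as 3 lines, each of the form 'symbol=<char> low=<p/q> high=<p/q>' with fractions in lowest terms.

Answer: symbol=b low=1/6 high=1/2
symbol=b low=2/9 high=1/3
symbol=d low=2/9 high=13/54

Derivation:
Step 1: interval [0/1, 1/1), width = 1/1 - 0/1 = 1/1
  'd': [0/1 + 1/1*0/1, 0/1 + 1/1*1/6) = [0/1, 1/6)
  'b': [0/1 + 1/1*1/6, 0/1 + 1/1*1/2) = [1/6, 1/2) <- contains code 25/108
  'f': [0/1 + 1/1*1/2, 0/1 + 1/1*1/1) = [1/2, 1/1)
  emit 'b', narrow to [1/6, 1/2)
Step 2: interval [1/6, 1/2), width = 1/2 - 1/6 = 1/3
  'd': [1/6 + 1/3*0/1, 1/6 + 1/3*1/6) = [1/6, 2/9)
  'b': [1/6 + 1/3*1/6, 1/6 + 1/3*1/2) = [2/9, 1/3) <- contains code 25/108
  'f': [1/6 + 1/3*1/2, 1/6 + 1/3*1/1) = [1/3, 1/2)
  emit 'b', narrow to [2/9, 1/3)
Step 3: interval [2/9, 1/3), width = 1/3 - 2/9 = 1/9
  'd': [2/9 + 1/9*0/1, 2/9 + 1/9*1/6) = [2/9, 13/54) <- contains code 25/108
  'b': [2/9 + 1/9*1/6, 2/9 + 1/9*1/2) = [13/54, 5/18)
  'f': [2/9 + 1/9*1/2, 2/9 + 1/9*1/1) = [5/18, 1/3)
  emit 'd', narrow to [2/9, 13/54)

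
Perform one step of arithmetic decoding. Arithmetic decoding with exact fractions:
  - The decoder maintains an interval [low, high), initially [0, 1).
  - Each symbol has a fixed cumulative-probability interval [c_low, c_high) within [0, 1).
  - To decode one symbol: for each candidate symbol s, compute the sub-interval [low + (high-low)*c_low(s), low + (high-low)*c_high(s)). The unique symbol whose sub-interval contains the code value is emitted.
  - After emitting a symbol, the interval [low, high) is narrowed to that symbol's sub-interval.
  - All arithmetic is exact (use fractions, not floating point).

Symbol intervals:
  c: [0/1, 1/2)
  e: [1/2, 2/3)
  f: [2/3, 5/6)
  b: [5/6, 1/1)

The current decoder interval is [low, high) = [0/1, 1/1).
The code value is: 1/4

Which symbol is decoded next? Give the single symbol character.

Answer: c

Derivation:
Interval width = high − low = 1/1 − 0/1 = 1/1
Scaled code = (code − low) / width = (1/4 − 0/1) / 1/1 = 1/4
  c: [0/1, 1/2) ← scaled code falls here ✓
  e: [1/2, 2/3) 
  f: [2/3, 5/6) 
  b: [5/6, 1/1) 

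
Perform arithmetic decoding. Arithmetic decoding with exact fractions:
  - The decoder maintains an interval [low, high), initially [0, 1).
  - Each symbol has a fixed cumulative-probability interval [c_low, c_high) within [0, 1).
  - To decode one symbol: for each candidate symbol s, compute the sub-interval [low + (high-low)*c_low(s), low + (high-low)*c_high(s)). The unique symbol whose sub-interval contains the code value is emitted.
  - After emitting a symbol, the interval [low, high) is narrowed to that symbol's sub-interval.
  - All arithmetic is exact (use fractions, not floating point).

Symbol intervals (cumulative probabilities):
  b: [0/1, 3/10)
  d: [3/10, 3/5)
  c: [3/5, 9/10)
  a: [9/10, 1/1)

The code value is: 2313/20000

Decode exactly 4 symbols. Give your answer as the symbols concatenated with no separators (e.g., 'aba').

Step 1: interval [0/1, 1/1), width = 1/1 - 0/1 = 1/1
  'b': [0/1 + 1/1*0/1, 0/1 + 1/1*3/10) = [0/1, 3/10) <- contains code 2313/20000
  'd': [0/1 + 1/1*3/10, 0/1 + 1/1*3/5) = [3/10, 3/5)
  'c': [0/1 + 1/1*3/5, 0/1 + 1/1*9/10) = [3/5, 9/10)
  'a': [0/1 + 1/1*9/10, 0/1 + 1/1*1/1) = [9/10, 1/1)
  emit 'b', narrow to [0/1, 3/10)
Step 2: interval [0/1, 3/10), width = 3/10 - 0/1 = 3/10
  'b': [0/1 + 3/10*0/1, 0/1 + 3/10*3/10) = [0/1, 9/100)
  'd': [0/1 + 3/10*3/10, 0/1 + 3/10*3/5) = [9/100, 9/50) <- contains code 2313/20000
  'c': [0/1 + 3/10*3/5, 0/1 + 3/10*9/10) = [9/50, 27/100)
  'a': [0/1 + 3/10*9/10, 0/1 + 3/10*1/1) = [27/100, 3/10)
  emit 'd', narrow to [9/100, 9/50)
Step 3: interval [9/100, 9/50), width = 9/50 - 9/100 = 9/100
  'b': [9/100 + 9/100*0/1, 9/100 + 9/100*3/10) = [9/100, 117/1000) <- contains code 2313/20000
  'd': [9/100 + 9/100*3/10, 9/100 + 9/100*3/5) = [117/1000, 18/125)
  'c': [9/100 + 9/100*3/5, 9/100 + 9/100*9/10) = [18/125, 171/1000)
  'a': [9/100 + 9/100*9/10, 9/100 + 9/100*1/1) = [171/1000, 9/50)
  emit 'b', narrow to [9/100, 117/1000)
Step 4: interval [9/100, 117/1000), width = 117/1000 - 9/100 = 27/1000
  'b': [9/100 + 27/1000*0/1, 9/100 + 27/1000*3/10) = [9/100, 981/10000)
  'd': [9/100 + 27/1000*3/10, 9/100 + 27/1000*3/5) = [981/10000, 531/5000)
  'c': [9/100 + 27/1000*3/5, 9/100 + 27/1000*9/10) = [531/5000, 1143/10000)
  'a': [9/100 + 27/1000*9/10, 9/100 + 27/1000*1/1) = [1143/10000, 117/1000) <- contains code 2313/20000
  emit 'a', narrow to [1143/10000, 117/1000)

Answer: bdba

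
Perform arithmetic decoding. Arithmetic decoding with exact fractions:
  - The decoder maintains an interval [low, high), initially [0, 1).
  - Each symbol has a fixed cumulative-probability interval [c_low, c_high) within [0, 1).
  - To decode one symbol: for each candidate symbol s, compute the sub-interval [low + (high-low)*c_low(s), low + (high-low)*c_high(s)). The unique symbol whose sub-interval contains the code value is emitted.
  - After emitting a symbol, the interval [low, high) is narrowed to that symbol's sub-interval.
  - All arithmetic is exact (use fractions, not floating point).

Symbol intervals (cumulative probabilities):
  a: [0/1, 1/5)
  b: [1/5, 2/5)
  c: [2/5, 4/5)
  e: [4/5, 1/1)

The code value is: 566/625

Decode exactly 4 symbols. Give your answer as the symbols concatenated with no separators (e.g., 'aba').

Step 1: interval [0/1, 1/1), width = 1/1 - 0/1 = 1/1
  'a': [0/1 + 1/1*0/1, 0/1 + 1/1*1/5) = [0/1, 1/5)
  'b': [0/1 + 1/1*1/5, 0/1 + 1/1*2/5) = [1/5, 2/5)
  'c': [0/1 + 1/1*2/5, 0/1 + 1/1*4/5) = [2/5, 4/5)
  'e': [0/1 + 1/1*4/5, 0/1 + 1/1*1/1) = [4/5, 1/1) <- contains code 566/625
  emit 'e', narrow to [4/5, 1/1)
Step 2: interval [4/5, 1/1), width = 1/1 - 4/5 = 1/5
  'a': [4/5 + 1/5*0/1, 4/5 + 1/5*1/5) = [4/5, 21/25)
  'b': [4/5 + 1/5*1/5, 4/5 + 1/5*2/5) = [21/25, 22/25)
  'c': [4/5 + 1/5*2/5, 4/5 + 1/5*4/5) = [22/25, 24/25) <- contains code 566/625
  'e': [4/5 + 1/5*4/5, 4/5 + 1/5*1/1) = [24/25, 1/1)
  emit 'c', narrow to [22/25, 24/25)
Step 3: interval [22/25, 24/25), width = 24/25 - 22/25 = 2/25
  'a': [22/25 + 2/25*0/1, 22/25 + 2/25*1/5) = [22/25, 112/125)
  'b': [22/25 + 2/25*1/5, 22/25 + 2/25*2/5) = [112/125, 114/125) <- contains code 566/625
  'c': [22/25 + 2/25*2/5, 22/25 + 2/25*4/5) = [114/125, 118/125)
  'e': [22/25 + 2/25*4/5, 22/25 + 2/25*1/1) = [118/125, 24/25)
  emit 'b', narrow to [112/125, 114/125)
Step 4: interval [112/125, 114/125), width = 114/125 - 112/125 = 2/125
  'a': [112/125 + 2/125*0/1, 112/125 + 2/125*1/5) = [112/125, 562/625)
  'b': [112/125 + 2/125*1/5, 112/125 + 2/125*2/5) = [562/625, 564/625)
  'c': [112/125 + 2/125*2/5, 112/125 + 2/125*4/5) = [564/625, 568/625) <- contains code 566/625
  'e': [112/125 + 2/125*4/5, 112/125 + 2/125*1/1) = [568/625, 114/125)
  emit 'c', narrow to [564/625, 568/625)

Answer: ecbc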